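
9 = 9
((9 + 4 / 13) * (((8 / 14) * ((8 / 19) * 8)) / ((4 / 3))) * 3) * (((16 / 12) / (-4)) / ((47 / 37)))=-859584 / 81263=-10.58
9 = 9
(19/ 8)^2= 361/ 64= 5.64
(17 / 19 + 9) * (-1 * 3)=-564 / 19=-29.68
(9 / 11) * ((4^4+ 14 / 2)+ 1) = 216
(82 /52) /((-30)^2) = 41 /23400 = 0.00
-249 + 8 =-241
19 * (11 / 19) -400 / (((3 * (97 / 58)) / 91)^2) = -11141982109 / 84681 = -131575.94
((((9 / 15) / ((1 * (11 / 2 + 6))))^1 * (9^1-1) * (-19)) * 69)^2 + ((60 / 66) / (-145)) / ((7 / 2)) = 16715559068 / 55825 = 299427.84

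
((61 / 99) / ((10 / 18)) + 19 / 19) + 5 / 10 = 287 / 110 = 2.61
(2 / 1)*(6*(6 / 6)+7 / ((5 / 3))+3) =132 / 5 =26.40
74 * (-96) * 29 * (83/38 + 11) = -51607008/19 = -2716158.32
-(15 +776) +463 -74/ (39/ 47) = -16270/ 39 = -417.18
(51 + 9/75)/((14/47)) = 171.62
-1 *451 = -451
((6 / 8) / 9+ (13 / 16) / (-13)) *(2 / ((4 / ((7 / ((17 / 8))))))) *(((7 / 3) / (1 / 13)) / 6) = 0.17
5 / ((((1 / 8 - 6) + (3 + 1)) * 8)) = -1 / 3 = -0.33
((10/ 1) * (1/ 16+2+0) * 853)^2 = 19809155025/ 64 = 309518047.27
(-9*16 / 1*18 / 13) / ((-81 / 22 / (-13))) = -704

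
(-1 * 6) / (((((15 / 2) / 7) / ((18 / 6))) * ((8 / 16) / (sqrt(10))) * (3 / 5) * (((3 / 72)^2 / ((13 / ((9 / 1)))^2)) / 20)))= -12113920 * sqrt(10) / 9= -4256397.62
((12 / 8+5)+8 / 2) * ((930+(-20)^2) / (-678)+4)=4837 / 226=21.40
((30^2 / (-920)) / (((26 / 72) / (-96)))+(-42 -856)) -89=-217353 / 299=-726.93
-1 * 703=-703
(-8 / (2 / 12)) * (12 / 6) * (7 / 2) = -336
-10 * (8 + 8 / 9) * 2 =-1600 / 9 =-177.78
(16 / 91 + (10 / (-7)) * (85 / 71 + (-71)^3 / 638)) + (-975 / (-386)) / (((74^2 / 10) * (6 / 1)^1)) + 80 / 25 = 17493212260594479 / 21782673032120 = 803.08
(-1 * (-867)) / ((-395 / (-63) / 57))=3113397 / 395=7882.02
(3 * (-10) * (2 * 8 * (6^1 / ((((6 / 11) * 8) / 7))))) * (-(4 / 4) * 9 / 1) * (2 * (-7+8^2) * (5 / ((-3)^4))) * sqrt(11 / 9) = 292600 * sqrt(11) / 3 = 323481.47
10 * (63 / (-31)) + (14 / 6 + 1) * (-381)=-40000 / 31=-1290.32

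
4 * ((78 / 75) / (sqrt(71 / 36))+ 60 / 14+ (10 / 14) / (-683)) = 624 * sqrt(71) / 1775+ 81940 / 4781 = 20.10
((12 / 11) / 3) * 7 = 2.55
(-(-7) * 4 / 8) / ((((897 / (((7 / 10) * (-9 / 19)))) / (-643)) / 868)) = 20511057 / 28405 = 722.09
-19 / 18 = -1.06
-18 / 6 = -3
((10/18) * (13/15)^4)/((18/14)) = 0.24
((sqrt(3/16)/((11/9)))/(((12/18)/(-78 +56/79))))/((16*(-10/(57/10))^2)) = -267818319*sqrt(3)/556160000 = -0.83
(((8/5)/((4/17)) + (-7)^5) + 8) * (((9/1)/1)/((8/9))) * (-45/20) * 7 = 428452983/160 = 2677831.14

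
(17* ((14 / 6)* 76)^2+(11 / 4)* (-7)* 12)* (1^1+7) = 38474632 / 9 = 4274959.11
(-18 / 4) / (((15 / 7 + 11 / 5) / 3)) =-945 / 304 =-3.11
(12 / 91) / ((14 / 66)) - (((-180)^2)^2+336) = -668697333636 / 637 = -1049760335.38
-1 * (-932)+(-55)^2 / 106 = 101817 / 106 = 960.54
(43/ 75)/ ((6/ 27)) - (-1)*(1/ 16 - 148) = -58143/ 400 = -145.36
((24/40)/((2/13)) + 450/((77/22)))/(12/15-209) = -3091/4858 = -0.64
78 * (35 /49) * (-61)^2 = 1451190 /7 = 207312.86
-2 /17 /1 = -2 /17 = -0.12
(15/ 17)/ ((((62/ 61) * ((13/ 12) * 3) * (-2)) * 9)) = -305/ 20553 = -0.01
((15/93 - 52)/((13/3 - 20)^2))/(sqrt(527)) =-0.01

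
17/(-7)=-17/7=-2.43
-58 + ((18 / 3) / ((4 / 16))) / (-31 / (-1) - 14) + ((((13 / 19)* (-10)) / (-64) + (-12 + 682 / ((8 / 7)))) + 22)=550.27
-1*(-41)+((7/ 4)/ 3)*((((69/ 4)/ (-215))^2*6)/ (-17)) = 1030969073/ 25146400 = 41.00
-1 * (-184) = 184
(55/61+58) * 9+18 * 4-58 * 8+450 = 35875/61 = 588.11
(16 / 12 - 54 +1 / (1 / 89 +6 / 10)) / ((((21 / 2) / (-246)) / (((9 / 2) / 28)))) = 5121843 / 26656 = 192.15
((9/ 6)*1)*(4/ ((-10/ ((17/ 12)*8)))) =-34/ 5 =-6.80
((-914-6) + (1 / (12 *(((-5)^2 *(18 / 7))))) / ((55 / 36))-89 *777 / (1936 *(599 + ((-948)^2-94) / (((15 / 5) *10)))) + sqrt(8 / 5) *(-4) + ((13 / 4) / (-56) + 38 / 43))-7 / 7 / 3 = -1315530600181573 / 1430689722000-8 *sqrt(10) / 5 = -924.57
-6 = -6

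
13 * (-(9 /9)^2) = -13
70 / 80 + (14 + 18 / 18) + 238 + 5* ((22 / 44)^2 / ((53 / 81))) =108453 / 424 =255.79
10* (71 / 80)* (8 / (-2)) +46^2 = 4161 / 2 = 2080.50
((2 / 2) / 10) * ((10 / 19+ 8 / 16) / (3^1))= 0.03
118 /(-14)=-59 /7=-8.43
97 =97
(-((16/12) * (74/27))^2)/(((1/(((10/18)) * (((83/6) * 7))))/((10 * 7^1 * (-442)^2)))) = -1740372217875200/177147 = -9824452109.69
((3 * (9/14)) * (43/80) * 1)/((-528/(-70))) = 387/2816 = 0.14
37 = 37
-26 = -26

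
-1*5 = -5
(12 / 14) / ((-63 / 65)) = -130 / 147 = -0.88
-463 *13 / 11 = -6019 / 11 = -547.18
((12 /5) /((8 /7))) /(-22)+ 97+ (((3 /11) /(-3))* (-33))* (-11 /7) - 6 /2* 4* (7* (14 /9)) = -177761 /4620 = -38.48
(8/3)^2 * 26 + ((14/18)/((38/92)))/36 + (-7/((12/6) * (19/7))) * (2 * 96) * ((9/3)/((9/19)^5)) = -7718937295/249318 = -30960.21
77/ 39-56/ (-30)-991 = -192496/ 195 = -987.16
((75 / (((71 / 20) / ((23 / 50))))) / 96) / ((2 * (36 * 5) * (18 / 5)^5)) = 71875 / 154551545856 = 0.00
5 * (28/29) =140/29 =4.83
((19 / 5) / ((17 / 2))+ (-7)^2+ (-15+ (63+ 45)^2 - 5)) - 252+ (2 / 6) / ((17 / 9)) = 972538 / 85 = 11441.62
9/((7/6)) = 54/7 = 7.71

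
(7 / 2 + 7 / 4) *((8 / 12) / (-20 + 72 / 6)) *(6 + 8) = -49 / 8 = -6.12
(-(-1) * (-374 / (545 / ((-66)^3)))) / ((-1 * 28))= -26880876 / 3815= -7046.10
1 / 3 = 0.33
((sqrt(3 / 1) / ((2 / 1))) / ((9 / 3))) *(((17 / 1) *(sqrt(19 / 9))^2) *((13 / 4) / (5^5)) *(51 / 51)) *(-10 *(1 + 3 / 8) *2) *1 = -46189 *sqrt(3) / 270000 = -0.30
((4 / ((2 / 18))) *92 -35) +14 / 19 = 62277 / 19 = 3277.74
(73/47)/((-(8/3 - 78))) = 219/10622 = 0.02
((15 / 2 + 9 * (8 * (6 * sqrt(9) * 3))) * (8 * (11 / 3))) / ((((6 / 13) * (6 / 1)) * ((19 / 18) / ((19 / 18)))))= 41263.44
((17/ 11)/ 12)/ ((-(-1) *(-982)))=-17/ 129624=-0.00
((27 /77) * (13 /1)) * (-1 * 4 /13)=-108 /77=-1.40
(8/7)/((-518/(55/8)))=-55/3626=-0.02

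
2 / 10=1 / 5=0.20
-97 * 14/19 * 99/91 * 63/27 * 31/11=-126294/247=-511.31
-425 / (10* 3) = -85 / 6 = -14.17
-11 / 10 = -1.10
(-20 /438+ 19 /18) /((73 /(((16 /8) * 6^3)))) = 31848 /5329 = 5.98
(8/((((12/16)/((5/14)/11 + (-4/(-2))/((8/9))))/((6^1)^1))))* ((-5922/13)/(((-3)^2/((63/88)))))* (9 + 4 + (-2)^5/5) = -24978996/715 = -34935.66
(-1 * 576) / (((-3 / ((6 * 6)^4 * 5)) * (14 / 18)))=14511882240 / 7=2073126034.29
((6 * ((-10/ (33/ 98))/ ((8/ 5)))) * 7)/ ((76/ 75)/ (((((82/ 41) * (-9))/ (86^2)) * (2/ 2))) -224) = 5788125/ 4754728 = 1.22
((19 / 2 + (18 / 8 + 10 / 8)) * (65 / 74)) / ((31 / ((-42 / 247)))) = -1365 / 21793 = -0.06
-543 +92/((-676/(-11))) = -91514/169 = -541.50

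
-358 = -358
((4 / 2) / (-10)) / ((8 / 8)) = -1 / 5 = -0.20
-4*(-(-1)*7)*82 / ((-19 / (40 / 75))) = 64.45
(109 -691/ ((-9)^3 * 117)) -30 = 6738838/ 85293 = 79.01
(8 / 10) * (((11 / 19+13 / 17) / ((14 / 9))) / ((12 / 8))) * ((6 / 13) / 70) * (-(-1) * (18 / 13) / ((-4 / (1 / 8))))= -2511 / 19105450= -0.00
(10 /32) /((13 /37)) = 185 /208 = 0.89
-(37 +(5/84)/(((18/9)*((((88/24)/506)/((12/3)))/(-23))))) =2386/7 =340.86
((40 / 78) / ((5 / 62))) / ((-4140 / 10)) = -124 / 8073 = -0.02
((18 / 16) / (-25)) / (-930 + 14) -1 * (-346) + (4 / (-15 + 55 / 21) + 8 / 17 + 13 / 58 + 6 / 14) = 2850317292327 / 8218901600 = 346.80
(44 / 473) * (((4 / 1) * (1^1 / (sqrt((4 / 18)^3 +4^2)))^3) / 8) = 19683 * sqrt(2918) / 1464532528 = 0.00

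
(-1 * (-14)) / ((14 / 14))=14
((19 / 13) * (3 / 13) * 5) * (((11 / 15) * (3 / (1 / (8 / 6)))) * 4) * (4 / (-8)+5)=15048 / 169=89.04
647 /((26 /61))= 39467 /26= 1517.96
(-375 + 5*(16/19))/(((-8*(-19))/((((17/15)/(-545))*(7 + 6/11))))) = 1988099/51940680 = 0.04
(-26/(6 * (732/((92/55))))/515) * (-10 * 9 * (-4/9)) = -2392/3110085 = -0.00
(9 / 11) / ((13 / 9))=81 / 143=0.57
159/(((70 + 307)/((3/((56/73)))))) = 34821/21112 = 1.65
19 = 19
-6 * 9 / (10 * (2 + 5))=-27 / 35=-0.77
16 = 16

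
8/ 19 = 0.42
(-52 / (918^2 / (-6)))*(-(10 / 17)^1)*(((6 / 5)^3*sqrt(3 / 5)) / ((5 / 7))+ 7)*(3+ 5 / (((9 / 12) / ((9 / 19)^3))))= -15431780 / 2729559627 -24690848*sqrt(15) / 63184250625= -0.01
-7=-7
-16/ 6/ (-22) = 4/ 33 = 0.12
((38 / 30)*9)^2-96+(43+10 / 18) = 17441 / 225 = 77.52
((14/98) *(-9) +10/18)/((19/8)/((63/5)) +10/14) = -368/455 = -0.81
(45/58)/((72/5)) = 25/464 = 0.05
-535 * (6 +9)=-8025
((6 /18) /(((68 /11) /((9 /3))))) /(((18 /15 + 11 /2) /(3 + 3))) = 165 /1139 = 0.14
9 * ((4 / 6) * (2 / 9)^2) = 8 / 27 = 0.30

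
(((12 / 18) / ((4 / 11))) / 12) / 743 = 11 / 53496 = 0.00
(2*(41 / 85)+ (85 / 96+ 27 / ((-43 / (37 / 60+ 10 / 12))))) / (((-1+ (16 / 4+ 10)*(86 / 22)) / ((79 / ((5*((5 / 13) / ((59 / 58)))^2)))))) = 168553848149687 / 87199118640000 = 1.93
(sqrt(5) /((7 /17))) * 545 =9265 * sqrt(5) /7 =2959.60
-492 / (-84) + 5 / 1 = 76 / 7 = 10.86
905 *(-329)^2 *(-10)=-979581050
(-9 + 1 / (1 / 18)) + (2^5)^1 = 41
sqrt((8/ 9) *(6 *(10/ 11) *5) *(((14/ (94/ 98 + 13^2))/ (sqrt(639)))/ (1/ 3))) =70 *sqrt(53438) *71^(3/ 4)/ 813021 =0.49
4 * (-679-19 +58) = -2560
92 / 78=46 / 39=1.18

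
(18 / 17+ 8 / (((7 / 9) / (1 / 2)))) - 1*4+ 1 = 381 / 119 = 3.20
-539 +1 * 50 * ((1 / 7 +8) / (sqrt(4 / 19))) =-539 +1425 * sqrt(19) / 7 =348.35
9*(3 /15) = 1.80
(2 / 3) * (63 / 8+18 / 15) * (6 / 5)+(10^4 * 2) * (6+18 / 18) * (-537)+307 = -3758984287 / 50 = -75179685.74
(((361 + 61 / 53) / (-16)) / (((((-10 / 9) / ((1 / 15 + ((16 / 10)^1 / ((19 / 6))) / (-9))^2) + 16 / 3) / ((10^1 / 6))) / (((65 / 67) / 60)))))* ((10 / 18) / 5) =29705 / 4392785856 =0.00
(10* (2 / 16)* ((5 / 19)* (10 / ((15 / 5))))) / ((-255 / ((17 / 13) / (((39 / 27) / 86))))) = -1075 / 3211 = -0.33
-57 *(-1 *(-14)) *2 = -1596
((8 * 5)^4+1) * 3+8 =7680011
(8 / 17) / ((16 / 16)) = 8 / 17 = 0.47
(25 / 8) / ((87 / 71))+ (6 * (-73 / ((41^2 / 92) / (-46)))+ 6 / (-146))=94392827375 / 85408248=1105.20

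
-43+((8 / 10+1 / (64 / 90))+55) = 2273 / 160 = 14.21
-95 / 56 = -1.70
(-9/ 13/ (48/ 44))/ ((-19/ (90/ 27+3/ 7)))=869/ 6916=0.13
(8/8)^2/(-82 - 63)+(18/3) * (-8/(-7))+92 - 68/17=96273/1015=94.85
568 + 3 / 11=6251 / 11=568.27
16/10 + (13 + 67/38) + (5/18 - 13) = 3113/855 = 3.64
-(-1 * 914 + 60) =854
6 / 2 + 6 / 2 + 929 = 935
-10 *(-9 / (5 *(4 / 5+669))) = 90 / 3349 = 0.03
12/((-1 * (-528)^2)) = -1/23232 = -0.00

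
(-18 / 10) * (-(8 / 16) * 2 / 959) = 9 / 4795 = 0.00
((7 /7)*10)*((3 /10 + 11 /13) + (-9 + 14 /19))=-17579 /247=-71.17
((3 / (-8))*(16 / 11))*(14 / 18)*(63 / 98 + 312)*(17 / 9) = -24803 / 99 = -250.54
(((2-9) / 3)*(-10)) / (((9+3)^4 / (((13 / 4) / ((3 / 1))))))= 455 / 373248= 0.00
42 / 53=0.79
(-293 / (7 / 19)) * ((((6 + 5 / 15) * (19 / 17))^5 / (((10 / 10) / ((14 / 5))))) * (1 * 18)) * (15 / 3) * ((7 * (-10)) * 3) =9556860840009886760 / 12778713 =747873501815.86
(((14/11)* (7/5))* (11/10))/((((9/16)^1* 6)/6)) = 784/225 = 3.48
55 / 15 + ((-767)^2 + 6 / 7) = 12354164 / 21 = 588293.52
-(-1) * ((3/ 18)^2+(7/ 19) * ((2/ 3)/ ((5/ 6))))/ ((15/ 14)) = 7721/ 25650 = 0.30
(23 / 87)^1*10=230 / 87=2.64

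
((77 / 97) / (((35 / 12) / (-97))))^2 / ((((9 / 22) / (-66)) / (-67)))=188341824 / 25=7533672.96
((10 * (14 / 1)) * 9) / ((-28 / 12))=-540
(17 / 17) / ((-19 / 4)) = -4 / 19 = -0.21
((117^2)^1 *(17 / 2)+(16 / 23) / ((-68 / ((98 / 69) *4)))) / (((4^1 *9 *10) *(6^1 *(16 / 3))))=6278360891 / 621596160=10.10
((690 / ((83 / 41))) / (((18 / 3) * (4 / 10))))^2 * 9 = 5002025625 / 27556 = 181522.20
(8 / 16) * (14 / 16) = 7 / 16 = 0.44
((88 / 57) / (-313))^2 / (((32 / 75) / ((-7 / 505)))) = -8470 / 10716143127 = -0.00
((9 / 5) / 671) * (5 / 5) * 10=18 / 671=0.03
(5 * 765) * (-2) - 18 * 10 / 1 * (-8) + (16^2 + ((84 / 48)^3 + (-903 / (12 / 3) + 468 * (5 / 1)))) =-245401 / 64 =-3834.39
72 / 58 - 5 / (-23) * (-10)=-622 / 667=-0.93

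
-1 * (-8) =8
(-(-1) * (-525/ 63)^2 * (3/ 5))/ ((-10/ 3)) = -25/ 2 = -12.50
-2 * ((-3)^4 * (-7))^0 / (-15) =0.13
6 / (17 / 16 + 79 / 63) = 6048 / 2335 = 2.59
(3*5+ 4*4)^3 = 29791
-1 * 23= -23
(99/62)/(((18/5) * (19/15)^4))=2784375/16159804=0.17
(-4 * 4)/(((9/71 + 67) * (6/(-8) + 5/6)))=-6816/2383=-2.86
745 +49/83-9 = 61137/83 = 736.59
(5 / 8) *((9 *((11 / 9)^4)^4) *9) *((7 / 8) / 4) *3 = 1608240545225025635 / 1952152956156672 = 823.83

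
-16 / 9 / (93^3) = -16 / 7239213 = -0.00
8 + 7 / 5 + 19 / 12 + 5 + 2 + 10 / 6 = 393 / 20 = 19.65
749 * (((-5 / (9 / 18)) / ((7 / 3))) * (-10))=32100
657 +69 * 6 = 1071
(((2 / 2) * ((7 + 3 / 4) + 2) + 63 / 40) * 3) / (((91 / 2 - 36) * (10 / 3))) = 1.07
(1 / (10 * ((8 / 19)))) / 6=19 / 480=0.04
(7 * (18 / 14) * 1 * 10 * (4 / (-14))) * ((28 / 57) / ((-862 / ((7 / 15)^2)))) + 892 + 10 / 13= 1425628106 / 1596855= 892.77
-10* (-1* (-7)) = -70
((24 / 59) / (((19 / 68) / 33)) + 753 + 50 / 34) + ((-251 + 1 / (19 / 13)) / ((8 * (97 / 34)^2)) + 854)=296335664258 / 179307313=1652.67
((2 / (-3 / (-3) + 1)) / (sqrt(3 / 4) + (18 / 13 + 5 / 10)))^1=637 / 947-169*sqrt(3) / 947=0.36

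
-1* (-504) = 504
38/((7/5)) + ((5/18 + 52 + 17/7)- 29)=6659/126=52.85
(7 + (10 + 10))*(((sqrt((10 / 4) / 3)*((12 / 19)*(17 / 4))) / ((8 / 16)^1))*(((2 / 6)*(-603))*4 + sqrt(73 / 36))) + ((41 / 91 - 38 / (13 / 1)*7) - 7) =153*sqrt(30)*(-4824 + sqrt(73)) / 38 - 2458 / 91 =-106222.45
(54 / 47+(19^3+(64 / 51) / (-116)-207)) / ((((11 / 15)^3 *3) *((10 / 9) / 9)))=1404781754625 / 30840601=45549.75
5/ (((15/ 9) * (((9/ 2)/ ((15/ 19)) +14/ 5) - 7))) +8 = 10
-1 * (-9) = 9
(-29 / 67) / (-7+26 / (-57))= 1653 / 28475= 0.06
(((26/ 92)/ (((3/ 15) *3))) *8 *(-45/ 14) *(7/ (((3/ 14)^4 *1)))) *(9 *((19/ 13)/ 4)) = -9123800/ 69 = -132228.99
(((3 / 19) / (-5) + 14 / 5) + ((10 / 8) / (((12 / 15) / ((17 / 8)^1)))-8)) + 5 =37559 / 12160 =3.09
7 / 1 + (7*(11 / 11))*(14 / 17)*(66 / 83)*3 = 29281 / 1411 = 20.75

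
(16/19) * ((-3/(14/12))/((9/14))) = -64/19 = -3.37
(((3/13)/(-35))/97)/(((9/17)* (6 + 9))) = -17/1986075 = -0.00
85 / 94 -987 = -986.10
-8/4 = -2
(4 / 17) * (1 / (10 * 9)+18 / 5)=130 / 153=0.85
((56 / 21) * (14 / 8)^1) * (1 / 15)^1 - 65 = -2911 / 45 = -64.69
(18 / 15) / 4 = 3 / 10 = 0.30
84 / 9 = 28 / 3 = 9.33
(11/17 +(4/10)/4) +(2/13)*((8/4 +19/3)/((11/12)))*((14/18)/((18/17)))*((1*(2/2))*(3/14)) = 634847/656370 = 0.97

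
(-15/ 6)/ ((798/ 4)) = -5/ 399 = -0.01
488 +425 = 913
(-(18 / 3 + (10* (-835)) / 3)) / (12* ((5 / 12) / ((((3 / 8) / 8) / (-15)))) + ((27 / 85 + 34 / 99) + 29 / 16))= -373940160 / 215090957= -1.74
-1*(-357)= 357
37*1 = 37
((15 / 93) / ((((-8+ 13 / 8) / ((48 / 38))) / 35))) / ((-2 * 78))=0.01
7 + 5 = 12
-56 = -56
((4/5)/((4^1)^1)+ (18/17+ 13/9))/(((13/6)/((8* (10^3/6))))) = 1663.55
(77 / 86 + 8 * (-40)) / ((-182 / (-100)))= -52775 / 301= -175.33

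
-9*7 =-63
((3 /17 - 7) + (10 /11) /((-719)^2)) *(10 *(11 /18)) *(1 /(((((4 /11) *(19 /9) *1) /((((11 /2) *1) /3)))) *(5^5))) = -39908344993 /1252338022500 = -0.03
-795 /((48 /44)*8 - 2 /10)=-43725 /469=-93.23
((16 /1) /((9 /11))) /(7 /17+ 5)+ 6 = 1990 /207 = 9.61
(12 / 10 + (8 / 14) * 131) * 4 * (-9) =-95832 / 35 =-2738.06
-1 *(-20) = 20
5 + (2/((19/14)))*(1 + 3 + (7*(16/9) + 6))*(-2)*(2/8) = -1973/171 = -11.54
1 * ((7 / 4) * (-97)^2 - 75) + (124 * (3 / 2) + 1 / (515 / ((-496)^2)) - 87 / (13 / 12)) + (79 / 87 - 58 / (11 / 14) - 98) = 430640988469 / 25628460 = 16803.23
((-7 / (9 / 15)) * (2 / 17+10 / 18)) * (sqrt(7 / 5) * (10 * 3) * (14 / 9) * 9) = -100940 * sqrt(35) / 153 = -3903.07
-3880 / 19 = -204.21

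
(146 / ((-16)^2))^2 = 5329 / 16384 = 0.33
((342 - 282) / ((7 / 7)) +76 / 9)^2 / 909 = 379456 / 73629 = 5.15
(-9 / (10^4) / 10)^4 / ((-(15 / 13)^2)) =-123201 / 2500000000000000000000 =-0.00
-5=-5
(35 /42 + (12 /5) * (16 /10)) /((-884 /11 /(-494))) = 146509 /5100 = 28.73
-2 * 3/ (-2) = 3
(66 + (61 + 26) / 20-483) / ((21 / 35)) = -2751 / 4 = -687.75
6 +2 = 8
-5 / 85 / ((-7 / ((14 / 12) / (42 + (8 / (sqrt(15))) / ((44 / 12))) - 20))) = -21310915 / 126976332 - 11 * sqrt(15) / 13604607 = -0.17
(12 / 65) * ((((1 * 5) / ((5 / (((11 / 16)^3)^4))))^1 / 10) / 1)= 9415285130163 / 45739683715481600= 0.00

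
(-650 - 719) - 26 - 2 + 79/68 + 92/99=-1394.91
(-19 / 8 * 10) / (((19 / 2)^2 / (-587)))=2935 / 19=154.47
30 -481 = -451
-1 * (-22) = 22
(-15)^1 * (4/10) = -6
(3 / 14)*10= 15 / 7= 2.14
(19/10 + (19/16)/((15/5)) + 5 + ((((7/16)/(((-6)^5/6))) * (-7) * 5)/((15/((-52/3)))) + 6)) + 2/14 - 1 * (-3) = 26821429/1632960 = 16.43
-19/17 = -1.12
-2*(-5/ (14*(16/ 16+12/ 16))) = 20/ 49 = 0.41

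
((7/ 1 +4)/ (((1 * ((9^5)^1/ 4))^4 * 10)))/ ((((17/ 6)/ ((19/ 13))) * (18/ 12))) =107008/ 13434220332257906325105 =0.00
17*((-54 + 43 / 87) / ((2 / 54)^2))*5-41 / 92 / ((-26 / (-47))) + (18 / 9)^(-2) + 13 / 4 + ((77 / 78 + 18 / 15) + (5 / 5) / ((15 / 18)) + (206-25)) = -3315296.54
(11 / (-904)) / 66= -0.00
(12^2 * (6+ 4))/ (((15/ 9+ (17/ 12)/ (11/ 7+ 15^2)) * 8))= 1141920/ 10613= 107.60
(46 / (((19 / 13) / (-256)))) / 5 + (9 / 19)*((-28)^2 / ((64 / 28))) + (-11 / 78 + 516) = -6914419 / 7410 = -933.12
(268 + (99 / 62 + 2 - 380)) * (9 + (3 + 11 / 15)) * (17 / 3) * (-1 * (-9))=-21823087 / 310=-70397.05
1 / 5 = 0.20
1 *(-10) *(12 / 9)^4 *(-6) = 5120 / 27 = 189.63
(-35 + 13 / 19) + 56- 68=-880 / 19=-46.32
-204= -204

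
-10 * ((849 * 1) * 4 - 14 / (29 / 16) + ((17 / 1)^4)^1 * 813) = -19692728770 / 29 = -679059612.76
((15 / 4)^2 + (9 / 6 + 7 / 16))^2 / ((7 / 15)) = 3840 / 7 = 548.57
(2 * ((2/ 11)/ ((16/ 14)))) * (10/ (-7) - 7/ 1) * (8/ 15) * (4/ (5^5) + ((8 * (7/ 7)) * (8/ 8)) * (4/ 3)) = -2145712/ 140625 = -15.26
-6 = -6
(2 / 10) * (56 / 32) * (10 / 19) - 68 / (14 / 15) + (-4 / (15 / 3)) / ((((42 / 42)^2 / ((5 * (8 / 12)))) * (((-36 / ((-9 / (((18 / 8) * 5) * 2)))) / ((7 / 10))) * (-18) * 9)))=-1056920563 / 14543550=-72.67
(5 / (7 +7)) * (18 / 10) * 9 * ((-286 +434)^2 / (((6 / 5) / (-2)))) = -1478520 / 7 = -211217.14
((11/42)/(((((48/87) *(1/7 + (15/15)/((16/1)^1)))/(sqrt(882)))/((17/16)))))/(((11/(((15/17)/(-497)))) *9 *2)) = -0.00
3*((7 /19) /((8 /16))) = 42 /19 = 2.21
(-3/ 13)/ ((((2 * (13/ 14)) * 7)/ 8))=-0.14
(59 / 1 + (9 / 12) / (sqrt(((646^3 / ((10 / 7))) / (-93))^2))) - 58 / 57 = 656513189065 / 11322617712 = 57.98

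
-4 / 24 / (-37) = 0.00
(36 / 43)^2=1296 / 1849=0.70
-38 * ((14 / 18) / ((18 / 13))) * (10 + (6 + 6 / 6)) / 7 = -4199 / 81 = -51.84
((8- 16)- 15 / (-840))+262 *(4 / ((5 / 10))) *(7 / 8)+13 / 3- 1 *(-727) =429635 / 168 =2557.35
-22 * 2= -44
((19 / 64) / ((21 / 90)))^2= 81225 / 50176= 1.62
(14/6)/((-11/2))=-14/33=-0.42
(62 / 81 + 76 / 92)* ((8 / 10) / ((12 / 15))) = 1.59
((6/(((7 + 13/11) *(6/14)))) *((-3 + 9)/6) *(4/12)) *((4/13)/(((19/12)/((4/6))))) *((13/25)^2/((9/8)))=256256/14428125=0.02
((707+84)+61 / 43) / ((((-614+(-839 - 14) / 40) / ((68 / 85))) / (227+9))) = -85775616 / 364253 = -235.48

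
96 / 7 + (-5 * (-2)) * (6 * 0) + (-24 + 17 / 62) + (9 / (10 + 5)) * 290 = 71171 / 434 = 163.99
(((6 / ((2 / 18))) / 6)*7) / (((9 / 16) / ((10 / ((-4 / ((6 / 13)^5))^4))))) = 15995693175275520 / 19004963774880799438801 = 0.00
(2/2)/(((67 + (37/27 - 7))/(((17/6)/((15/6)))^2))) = 867/41425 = 0.02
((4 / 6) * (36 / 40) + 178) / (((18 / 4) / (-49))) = -87514 / 45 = -1944.76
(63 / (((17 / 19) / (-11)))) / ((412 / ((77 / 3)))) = -337953 / 7004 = -48.25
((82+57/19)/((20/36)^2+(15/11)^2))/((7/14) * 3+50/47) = 460647/30125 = 15.29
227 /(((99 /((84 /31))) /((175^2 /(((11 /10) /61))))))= 118738025000 /11253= 10551677.33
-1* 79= -79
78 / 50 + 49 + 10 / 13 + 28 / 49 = 118074 / 2275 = 51.90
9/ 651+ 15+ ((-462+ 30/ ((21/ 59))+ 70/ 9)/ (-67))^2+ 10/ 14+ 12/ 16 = 103757931553/ 2209288284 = 46.96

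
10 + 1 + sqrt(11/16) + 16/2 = sqrt(11)/4 + 19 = 19.83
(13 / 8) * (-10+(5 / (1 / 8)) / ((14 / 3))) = -65 / 28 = -2.32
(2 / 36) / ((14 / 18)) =1 / 14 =0.07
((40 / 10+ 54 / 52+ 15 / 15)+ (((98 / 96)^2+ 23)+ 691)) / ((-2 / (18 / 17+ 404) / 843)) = -20895509174815 / 169728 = -123111738.63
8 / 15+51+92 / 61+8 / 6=49753 / 915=54.37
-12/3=-4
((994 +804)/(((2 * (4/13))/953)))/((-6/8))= -11137711/3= -3712570.33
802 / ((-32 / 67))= -26867 / 16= -1679.19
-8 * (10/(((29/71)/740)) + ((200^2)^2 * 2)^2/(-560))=29695999999970577600/203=146285714285569347.78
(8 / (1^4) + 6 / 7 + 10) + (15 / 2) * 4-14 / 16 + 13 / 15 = 41033 / 840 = 48.85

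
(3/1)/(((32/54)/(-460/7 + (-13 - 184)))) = -148959/112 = -1329.99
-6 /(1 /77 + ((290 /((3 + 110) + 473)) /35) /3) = -203049 /599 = -338.98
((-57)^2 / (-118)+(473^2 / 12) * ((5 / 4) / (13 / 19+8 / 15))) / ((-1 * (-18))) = 6260986001 / 5896224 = 1061.86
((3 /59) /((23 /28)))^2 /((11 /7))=49392 /20255939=0.00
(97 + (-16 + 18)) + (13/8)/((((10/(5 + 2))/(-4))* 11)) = 21689/220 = 98.59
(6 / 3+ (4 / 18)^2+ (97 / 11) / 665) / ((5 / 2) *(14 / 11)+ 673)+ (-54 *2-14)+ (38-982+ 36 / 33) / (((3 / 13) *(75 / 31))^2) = -3146.92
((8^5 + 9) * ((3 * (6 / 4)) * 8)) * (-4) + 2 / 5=-23599438 / 5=-4719887.60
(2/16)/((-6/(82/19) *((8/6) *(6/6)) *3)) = -41/1824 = -0.02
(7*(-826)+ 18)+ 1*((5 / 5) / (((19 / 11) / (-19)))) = -5775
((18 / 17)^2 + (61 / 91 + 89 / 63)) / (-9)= -758390 / 2130219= -0.36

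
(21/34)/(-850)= -21/28900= -0.00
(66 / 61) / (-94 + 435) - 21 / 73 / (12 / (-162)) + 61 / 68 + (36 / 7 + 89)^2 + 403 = 4264126680017 / 459959276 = 9270.66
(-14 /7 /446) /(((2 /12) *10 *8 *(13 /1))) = -0.00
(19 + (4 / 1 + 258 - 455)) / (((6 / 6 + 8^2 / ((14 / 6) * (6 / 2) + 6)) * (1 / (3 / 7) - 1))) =-3393 / 154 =-22.03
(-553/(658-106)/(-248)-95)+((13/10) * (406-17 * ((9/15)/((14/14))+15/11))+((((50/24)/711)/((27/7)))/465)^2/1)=4521891610838628725923/11612230293302971200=389.41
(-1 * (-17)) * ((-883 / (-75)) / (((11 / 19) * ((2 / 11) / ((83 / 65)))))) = 23672347 / 9750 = 2427.93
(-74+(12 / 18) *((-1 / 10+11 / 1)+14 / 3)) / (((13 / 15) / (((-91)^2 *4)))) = -7294924 / 3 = -2431641.33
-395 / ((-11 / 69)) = 27255 / 11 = 2477.73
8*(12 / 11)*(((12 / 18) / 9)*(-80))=-5120 / 99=-51.72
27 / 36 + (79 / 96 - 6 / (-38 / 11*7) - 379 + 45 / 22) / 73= -45102559 / 10252704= -4.40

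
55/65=11/13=0.85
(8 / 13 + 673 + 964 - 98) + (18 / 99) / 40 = 4403313 / 2860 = 1539.62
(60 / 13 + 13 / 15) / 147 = 0.04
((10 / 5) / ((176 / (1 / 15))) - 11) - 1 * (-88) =101641 / 1320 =77.00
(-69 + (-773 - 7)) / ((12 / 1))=-283 / 4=-70.75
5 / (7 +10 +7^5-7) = 5 / 16817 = 0.00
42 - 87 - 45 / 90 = -91 / 2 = -45.50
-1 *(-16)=16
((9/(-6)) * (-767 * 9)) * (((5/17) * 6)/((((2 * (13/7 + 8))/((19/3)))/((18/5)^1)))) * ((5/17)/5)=8262891/6647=1243.10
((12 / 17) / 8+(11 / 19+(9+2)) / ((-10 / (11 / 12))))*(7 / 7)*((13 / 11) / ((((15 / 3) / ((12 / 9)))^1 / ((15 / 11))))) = -49036 / 117249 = -0.42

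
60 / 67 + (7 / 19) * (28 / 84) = 3889 / 3819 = 1.02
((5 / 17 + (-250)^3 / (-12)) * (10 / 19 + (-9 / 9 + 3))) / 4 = 265625060 / 323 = 822368.61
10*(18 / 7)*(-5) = -900 / 7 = -128.57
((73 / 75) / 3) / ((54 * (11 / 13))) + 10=1337449 / 133650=10.01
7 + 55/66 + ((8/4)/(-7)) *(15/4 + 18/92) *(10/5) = 5389/966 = 5.58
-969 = -969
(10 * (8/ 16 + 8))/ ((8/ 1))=85/ 8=10.62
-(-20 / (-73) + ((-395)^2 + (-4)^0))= -11389918 / 73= -156026.27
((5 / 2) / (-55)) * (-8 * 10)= 40 / 11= 3.64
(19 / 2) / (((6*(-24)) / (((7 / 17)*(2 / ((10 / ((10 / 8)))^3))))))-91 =-91.00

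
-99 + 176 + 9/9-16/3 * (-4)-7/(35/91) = 1217/15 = 81.13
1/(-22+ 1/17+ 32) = 17/171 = 0.10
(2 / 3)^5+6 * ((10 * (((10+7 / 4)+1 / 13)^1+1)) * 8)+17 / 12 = 6158.47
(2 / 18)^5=0.00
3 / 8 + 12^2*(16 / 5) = 18447 / 40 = 461.18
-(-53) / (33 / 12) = 212 / 11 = 19.27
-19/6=-3.17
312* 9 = 2808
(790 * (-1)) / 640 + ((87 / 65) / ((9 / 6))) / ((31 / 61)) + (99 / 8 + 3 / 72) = 5005501 / 386880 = 12.94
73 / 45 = 1.62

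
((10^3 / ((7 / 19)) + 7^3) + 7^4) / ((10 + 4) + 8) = 19104 / 77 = 248.10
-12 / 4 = -3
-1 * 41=-41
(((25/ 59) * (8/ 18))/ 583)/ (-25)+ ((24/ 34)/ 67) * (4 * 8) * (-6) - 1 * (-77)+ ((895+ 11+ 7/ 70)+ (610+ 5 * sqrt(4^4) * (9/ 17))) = 5759534108077/ 3526036470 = 1633.43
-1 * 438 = -438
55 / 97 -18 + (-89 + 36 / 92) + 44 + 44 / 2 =-89333 / 2231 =-40.04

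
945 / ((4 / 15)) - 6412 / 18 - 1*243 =106003 / 36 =2944.53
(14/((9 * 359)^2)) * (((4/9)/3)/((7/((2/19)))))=16/5355392193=0.00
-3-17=-20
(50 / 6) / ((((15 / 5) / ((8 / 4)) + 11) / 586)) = 390.67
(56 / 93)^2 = 3136 / 8649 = 0.36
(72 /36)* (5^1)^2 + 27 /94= 4727 /94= 50.29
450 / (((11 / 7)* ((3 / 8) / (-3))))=-25200 / 11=-2290.91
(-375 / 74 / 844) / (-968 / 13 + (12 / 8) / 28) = 34125 / 422897383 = 0.00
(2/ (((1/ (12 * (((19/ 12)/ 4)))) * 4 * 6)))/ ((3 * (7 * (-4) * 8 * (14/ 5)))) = -0.00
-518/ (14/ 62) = -2294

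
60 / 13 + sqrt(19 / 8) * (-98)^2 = 60 / 13 + 2401 * sqrt(38) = 14805.37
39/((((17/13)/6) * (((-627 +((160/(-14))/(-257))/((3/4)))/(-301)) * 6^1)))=823619979/57521183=14.32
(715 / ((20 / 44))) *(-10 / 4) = -7865 / 2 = -3932.50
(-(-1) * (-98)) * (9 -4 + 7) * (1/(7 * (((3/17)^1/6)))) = -5712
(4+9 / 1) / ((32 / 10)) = 65 / 16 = 4.06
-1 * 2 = -2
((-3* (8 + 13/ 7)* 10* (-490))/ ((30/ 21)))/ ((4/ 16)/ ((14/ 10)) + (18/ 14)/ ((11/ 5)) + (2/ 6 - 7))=-17180.81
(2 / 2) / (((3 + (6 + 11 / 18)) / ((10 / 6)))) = 0.17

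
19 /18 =1.06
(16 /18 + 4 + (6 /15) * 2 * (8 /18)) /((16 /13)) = 767 /180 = 4.26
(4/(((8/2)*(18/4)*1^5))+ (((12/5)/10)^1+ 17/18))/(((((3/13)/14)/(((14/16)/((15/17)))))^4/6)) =2901588826279689091/26244000000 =110561988.50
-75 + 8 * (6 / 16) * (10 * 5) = 75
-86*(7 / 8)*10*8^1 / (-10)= 602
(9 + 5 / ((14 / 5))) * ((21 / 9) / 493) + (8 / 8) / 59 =11867 / 174522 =0.07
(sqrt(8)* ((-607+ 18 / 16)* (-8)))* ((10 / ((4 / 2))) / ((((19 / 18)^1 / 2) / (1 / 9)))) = 193880* sqrt(2) / 19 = 14430.93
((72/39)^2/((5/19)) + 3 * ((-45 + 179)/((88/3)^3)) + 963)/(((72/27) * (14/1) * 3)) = 281002409559/32247255040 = 8.71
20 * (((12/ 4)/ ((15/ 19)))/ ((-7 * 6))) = -38/ 21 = -1.81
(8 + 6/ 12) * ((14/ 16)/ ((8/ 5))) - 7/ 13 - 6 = -3145/ 1664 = -1.89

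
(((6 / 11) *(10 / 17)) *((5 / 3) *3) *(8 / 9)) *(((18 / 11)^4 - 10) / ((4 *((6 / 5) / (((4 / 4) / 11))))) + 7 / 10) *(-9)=-249848680 / 30116537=-8.30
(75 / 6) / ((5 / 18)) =45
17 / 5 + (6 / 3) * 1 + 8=67 / 5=13.40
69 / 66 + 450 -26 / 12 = 14813 / 33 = 448.88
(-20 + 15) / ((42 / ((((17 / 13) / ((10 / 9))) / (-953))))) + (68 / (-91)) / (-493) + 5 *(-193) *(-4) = 38831107207 / 10059868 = 3860.00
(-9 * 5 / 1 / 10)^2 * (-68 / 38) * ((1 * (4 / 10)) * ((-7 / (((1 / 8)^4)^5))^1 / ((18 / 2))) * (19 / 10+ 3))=63688597516066023635.27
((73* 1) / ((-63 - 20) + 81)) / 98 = -73 / 196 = -0.37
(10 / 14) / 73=5 / 511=0.01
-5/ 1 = -5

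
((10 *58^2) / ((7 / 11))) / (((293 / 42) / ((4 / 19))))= 8880960 / 5567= 1595.29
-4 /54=-2 /27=-0.07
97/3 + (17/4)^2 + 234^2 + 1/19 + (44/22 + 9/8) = 49986331/912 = 54809.57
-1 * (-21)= 21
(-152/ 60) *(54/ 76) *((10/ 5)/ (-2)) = 9/ 5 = 1.80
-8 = -8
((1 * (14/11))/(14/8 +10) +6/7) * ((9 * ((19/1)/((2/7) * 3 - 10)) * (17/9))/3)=-564281/49632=-11.37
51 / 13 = 3.92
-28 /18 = -14 /9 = -1.56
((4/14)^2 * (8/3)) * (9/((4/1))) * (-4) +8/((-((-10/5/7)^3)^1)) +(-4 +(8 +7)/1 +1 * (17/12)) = 207833/588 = 353.46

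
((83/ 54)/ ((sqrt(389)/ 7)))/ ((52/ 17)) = 9877*sqrt(389)/ 1092312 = 0.18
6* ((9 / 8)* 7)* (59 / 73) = 11151 / 292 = 38.19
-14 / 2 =-7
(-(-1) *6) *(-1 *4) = -24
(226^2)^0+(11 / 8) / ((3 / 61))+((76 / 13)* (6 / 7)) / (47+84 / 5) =20229875 / 696696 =29.04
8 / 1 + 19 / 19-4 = 5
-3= -3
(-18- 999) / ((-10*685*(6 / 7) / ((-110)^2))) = 287133 / 137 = 2095.86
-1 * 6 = -6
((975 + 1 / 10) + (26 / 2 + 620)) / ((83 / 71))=1375.60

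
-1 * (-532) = 532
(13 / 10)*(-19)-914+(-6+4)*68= -10747 / 10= -1074.70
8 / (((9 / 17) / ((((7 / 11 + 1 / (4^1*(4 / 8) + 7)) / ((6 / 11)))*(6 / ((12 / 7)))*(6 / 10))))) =17612 / 405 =43.49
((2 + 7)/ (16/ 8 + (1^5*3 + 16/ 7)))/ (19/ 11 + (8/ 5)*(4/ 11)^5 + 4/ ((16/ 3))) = 67641420/ 136205921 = 0.50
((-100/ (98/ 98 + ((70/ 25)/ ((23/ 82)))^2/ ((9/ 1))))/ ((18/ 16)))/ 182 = -5290000/ 130760539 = -0.04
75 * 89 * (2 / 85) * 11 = 29370 / 17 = 1727.65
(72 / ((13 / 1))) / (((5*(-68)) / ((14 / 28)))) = -9 / 1105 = -0.01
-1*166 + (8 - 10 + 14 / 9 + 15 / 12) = -5947 / 36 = -165.19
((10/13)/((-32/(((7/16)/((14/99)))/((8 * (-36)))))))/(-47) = -55/10010624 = -0.00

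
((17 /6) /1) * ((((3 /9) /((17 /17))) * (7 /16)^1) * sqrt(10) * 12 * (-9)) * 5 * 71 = -50096.41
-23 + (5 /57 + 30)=404 /57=7.09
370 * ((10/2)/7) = 1850/7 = 264.29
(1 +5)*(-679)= -4074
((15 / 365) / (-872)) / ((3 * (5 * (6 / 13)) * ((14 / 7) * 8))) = -0.00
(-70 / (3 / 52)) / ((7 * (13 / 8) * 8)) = -40 / 3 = -13.33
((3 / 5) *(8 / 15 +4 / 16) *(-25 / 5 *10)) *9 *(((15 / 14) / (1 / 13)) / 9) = -9165 / 28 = -327.32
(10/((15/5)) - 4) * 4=-8/3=-2.67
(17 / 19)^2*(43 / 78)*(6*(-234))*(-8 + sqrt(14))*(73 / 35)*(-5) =-130632624 / 2527 + 16329078*sqrt(14) / 2527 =-27516.74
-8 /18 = -4 /9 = -0.44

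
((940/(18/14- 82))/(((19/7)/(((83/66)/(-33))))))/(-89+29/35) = -6690215/3607662069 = -0.00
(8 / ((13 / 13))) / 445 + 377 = 377.02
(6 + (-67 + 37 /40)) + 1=-2363 /40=-59.08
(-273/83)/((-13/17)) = 357/83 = 4.30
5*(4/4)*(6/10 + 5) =28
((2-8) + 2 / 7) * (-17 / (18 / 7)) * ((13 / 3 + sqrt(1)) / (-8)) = -680 / 27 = -25.19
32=32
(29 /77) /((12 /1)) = 29 /924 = 0.03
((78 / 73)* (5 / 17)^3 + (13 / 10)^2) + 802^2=23068508726281 / 35864900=643205.72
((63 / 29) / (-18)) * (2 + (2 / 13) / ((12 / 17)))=-1211 / 4524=-0.27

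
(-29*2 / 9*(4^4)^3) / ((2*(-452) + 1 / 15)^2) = -24326963200 / 183846481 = -132.32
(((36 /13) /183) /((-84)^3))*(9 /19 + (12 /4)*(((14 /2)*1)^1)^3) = -815 /31007886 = -0.00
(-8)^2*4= 256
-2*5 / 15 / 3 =-2 / 9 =-0.22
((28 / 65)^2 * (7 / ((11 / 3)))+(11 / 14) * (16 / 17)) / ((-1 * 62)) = -3024508 / 171446275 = -0.02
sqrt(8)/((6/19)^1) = 8.96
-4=-4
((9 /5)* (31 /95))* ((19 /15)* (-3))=-279 /125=-2.23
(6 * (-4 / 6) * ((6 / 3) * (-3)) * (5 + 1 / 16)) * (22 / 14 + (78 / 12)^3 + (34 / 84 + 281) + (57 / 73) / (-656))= 45420695325 / 670432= 67748.40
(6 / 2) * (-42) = -126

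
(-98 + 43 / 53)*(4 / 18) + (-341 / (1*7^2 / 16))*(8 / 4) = -1903274 / 7791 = -244.29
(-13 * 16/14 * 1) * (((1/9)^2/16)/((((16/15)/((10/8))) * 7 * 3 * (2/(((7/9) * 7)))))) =-325/186624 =-0.00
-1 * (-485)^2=-235225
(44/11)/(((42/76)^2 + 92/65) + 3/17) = 6382480/3027301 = 2.11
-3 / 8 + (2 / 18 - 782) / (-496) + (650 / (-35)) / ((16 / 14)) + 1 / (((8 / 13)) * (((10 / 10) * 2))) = -1025 / 72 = -14.24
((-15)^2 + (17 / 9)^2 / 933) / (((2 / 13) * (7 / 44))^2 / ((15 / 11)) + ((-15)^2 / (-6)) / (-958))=5684.30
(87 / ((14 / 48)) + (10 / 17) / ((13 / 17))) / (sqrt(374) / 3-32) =-3918816 / 402311-40821 * sqrt(374) / 402311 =-11.70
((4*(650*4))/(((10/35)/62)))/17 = 2256800/17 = 132752.94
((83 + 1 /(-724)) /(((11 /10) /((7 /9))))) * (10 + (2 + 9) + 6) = 6309555 /3982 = 1584.52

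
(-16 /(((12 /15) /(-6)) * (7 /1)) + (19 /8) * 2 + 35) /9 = 177 /28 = 6.32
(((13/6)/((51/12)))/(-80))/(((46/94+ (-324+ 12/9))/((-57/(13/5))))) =-2679/6178072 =-0.00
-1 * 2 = -2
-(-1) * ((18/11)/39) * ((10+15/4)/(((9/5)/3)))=0.96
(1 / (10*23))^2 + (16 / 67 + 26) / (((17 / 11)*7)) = 1022988173 / 421771700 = 2.43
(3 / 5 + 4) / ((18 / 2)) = 23 / 45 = 0.51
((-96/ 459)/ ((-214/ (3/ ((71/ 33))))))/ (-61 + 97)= 0.00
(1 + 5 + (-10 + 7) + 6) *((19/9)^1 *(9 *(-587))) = -100377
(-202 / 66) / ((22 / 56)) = -2828 / 363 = -7.79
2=2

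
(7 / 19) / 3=7 / 57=0.12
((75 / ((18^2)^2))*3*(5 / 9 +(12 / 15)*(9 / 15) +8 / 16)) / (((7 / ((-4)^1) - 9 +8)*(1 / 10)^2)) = -17275 / 144342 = -0.12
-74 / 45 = -1.64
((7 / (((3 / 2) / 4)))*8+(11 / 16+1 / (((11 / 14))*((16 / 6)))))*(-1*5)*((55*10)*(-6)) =9932875 / 4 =2483218.75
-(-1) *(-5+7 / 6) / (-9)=23 / 54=0.43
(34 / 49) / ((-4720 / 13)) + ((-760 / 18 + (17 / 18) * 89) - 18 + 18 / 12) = 25.33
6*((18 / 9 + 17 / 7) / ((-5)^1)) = -186 / 35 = -5.31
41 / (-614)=-41 / 614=-0.07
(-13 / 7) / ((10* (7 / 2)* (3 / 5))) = -13 / 147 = -0.09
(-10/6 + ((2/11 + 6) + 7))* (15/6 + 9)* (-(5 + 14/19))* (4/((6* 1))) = -50140/99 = -506.46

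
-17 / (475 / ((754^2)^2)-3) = 5494577518352 / 969631326293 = 5.67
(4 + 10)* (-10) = -140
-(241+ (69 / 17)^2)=-74410 / 289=-257.47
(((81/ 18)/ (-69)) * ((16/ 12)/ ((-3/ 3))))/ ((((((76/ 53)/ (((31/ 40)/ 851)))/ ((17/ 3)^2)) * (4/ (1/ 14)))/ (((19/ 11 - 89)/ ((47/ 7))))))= -474827/ 1153593474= -0.00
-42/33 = -14/11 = -1.27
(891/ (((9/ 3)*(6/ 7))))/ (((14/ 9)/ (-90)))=-40095/ 2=-20047.50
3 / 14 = 0.21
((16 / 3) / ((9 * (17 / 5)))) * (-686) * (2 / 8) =-13720 / 459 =-29.89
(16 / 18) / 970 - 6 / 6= -4361 / 4365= -1.00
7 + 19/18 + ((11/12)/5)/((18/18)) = 1483/180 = 8.24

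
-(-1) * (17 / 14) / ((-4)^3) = -17 / 896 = -0.02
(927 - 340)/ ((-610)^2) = 0.00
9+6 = 15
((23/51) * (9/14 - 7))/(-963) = 2047/687582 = 0.00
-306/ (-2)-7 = 146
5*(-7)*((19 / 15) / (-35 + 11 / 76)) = 10108 / 7947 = 1.27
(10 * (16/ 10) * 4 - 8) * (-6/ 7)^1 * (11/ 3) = -176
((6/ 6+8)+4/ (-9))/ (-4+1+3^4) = 77/ 702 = 0.11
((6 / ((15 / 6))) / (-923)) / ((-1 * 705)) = 4 / 1084525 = 0.00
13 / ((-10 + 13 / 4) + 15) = 52 / 33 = 1.58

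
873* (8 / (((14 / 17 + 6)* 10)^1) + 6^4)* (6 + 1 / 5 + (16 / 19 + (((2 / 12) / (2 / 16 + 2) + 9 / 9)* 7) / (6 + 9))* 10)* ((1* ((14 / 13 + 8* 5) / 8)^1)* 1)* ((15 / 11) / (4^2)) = 4171349838471363 / 428633920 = 9731730.61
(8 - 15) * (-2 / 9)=1.56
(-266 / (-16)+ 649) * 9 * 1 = 47925 / 8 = 5990.62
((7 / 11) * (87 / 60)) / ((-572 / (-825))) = 3045 / 2288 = 1.33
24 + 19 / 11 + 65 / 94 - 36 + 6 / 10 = -46433 / 5170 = -8.98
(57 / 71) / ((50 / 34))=969 / 1775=0.55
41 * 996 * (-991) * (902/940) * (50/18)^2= -380235055750/1269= -299633613.67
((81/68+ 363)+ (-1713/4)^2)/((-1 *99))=-16661111/8976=-1856.18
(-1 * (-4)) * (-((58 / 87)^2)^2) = -64 / 81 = -0.79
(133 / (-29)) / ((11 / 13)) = -1729 / 319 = -5.42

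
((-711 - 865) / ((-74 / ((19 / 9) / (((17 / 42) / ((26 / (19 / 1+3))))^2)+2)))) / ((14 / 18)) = 4959393048 / 9056971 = 547.58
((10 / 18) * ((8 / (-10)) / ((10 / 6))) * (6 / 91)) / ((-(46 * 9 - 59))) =8 / 161525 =0.00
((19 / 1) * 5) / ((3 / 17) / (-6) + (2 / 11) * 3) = 35530 / 193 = 184.09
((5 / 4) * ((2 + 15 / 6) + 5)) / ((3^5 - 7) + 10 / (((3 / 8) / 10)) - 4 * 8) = 285 / 11296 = 0.03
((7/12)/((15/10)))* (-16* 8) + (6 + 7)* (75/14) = 2503/126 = 19.87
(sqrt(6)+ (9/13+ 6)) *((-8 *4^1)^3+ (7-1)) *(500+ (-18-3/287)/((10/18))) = -1912487417826/18655-21982613998 *sqrt(6)/1435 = -140042232.94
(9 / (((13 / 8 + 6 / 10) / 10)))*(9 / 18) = 1800 / 89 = 20.22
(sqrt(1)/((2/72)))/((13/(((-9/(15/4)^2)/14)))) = -288/2275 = -0.13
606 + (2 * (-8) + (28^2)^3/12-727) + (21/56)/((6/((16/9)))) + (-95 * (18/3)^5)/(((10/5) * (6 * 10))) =361361092/9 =40151232.44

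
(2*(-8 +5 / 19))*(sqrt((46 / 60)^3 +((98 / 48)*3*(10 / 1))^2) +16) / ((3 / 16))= -392*sqrt(3039130635) / 4275 - 25088 / 19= -6375.46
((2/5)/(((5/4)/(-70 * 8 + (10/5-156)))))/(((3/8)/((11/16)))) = -10472/25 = -418.88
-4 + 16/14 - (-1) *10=50/7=7.14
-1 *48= -48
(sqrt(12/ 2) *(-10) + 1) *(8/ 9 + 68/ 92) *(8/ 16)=337/ 414 - 1685 *sqrt(6)/ 207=-19.13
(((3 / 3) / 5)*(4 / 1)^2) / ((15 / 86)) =18.35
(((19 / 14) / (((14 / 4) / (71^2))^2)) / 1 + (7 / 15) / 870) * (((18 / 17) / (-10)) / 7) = -12601652610301 / 295923250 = -42584.19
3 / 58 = 0.05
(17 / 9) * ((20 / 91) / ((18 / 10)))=1700 / 7371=0.23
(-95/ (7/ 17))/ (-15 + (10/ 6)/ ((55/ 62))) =53295/ 3031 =17.58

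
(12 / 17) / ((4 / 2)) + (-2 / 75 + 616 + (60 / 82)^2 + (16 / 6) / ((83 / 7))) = 109774656068 / 177891825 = 617.09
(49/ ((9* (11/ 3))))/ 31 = 49/ 1023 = 0.05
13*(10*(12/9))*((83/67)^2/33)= 3582280/444411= 8.06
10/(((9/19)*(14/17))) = 1615/63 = 25.63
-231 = -231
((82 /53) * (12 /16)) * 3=369 /106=3.48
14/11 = 1.27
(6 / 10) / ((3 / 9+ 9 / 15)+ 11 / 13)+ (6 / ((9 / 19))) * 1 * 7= 92653 / 1041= 89.00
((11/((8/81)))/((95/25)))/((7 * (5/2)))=891/532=1.67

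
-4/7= -0.57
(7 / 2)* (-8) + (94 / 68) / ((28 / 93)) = -22285 / 952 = -23.41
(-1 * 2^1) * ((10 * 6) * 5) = -600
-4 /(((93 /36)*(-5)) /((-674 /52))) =-8088 /2015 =-4.01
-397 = -397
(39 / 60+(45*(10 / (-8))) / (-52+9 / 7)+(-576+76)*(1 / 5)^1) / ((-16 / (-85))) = -1185767 / 2272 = -521.90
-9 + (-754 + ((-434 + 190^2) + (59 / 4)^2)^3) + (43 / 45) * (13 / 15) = 127746902895075560539 / 2764800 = 46204753651286.01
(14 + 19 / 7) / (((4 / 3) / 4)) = 351 / 7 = 50.14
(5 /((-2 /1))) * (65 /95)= -65 /38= -1.71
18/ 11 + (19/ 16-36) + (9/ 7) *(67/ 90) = -198469/ 6160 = -32.22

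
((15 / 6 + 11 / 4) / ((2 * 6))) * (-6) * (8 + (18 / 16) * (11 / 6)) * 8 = -3381 / 16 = -211.31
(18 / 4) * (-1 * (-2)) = 9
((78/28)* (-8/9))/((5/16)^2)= -13312/525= -25.36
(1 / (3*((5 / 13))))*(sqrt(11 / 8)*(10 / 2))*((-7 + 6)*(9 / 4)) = -39*sqrt(22) / 16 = -11.43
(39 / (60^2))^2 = 169 / 1440000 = 0.00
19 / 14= 1.36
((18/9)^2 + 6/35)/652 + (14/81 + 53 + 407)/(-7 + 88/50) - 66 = -18622353557/121071510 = -153.81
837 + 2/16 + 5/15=20099/24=837.46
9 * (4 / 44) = 0.82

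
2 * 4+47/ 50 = 447/ 50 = 8.94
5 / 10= 1 / 2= 0.50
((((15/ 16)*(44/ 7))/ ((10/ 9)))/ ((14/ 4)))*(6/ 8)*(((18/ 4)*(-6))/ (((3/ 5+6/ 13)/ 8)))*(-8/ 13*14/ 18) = 17820/ 161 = 110.68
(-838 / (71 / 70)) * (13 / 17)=-631.80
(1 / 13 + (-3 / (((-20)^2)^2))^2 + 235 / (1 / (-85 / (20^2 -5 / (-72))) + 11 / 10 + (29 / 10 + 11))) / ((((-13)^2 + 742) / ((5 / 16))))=96049126401474083 / 12223279677440000000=0.01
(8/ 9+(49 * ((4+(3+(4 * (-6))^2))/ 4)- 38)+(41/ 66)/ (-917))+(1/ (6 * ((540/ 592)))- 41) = 115429473947/ 16340940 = 7063.82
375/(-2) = -375/2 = -187.50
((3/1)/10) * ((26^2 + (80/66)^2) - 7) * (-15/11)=-730141/2662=-274.28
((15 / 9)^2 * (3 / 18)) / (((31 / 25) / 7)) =4375 / 1674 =2.61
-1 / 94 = -0.01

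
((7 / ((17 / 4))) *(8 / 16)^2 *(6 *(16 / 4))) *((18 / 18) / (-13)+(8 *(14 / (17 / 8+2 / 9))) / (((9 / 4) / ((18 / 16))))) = 675192 / 2873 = 235.01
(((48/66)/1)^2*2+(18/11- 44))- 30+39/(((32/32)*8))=-64305/968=-66.43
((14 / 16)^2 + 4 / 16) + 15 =1025 / 64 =16.02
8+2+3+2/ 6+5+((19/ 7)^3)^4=6640706027994538/ 41523861603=159925.06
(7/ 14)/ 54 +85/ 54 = 19/ 12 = 1.58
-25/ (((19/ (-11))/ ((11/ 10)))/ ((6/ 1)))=1815/ 19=95.53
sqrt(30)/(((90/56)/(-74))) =-2072 * sqrt(30)/45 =-252.20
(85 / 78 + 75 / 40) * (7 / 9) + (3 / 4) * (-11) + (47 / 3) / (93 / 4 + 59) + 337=6510979 / 19656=331.25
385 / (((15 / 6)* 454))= 77 / 227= 0.34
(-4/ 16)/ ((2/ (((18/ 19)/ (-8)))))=9/ 608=0.01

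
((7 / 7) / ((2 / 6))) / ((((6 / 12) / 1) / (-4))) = -24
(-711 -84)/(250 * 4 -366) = -795/634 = -1.25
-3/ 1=-3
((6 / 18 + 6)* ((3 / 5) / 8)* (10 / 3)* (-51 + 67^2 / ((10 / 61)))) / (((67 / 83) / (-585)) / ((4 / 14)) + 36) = 16809938457 / 13981964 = 1202.26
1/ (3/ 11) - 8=-13/ 3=-4.33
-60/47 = -1.28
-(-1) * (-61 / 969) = -61 / 969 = -0.06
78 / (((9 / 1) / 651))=5642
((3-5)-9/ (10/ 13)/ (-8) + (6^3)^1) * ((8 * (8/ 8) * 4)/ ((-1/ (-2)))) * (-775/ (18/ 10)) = -5937188.89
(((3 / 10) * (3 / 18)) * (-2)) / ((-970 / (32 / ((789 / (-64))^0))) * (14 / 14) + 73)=-8 / 3415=-0.00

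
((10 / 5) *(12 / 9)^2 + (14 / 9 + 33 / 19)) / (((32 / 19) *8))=1171 / 2304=0.51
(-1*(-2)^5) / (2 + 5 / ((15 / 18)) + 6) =2.29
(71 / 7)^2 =5041 / 49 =102.88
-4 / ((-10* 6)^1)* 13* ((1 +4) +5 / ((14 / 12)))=169 / 21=8.05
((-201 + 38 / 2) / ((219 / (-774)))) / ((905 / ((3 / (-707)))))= -20124 / 6672565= -0.00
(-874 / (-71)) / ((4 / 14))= 3059 / 71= 43.08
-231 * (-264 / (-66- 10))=-15246 / 19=-802.42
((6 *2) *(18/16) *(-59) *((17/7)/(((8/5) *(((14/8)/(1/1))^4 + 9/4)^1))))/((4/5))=-2708100/20839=-129.95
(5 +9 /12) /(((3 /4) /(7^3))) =7889 /3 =2629.67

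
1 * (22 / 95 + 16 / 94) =1794 / 4465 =0.40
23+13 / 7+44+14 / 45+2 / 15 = 69.30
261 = 261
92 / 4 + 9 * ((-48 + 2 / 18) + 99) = 483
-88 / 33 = -8 / 3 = -2.67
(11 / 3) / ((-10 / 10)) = -11 / 3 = -3.67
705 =705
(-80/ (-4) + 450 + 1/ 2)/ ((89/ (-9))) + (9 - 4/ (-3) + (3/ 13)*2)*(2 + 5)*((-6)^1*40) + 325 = -41323327/ 2314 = -17857.96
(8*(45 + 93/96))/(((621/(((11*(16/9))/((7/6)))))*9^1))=129448/117369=1.10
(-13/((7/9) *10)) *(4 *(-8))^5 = 1962934272/35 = 56083836.34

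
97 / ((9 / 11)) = 1067 / 9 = 118.56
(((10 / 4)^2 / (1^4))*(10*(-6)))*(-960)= 360000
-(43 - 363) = 320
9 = 9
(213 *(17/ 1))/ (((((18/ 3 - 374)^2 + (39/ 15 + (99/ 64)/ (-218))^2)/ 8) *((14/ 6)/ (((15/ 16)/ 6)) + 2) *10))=105728657817600/ 83701619738737247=0.00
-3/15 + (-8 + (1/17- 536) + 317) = -19307/85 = -227.14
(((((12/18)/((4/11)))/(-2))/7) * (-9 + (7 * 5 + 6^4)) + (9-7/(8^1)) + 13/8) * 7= -13723/12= -1143.58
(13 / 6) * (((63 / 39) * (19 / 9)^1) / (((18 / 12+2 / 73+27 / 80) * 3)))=388360 / 294057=1.32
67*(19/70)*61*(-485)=-7532341/14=-538024.36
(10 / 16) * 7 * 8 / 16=2.19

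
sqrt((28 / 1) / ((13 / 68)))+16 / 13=16 / 13+4* sqrt(1547) / 13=13.33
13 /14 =0.93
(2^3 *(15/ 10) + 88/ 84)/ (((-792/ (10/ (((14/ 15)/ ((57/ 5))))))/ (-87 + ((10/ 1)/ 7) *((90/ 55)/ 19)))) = 29021395/ 166012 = 174.82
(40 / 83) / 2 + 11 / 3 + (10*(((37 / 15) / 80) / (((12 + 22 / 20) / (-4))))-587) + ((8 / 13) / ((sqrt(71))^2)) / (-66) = -193140166525 / 331180707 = -583.19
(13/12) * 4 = 13/3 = 4.33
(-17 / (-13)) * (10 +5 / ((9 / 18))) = 340 / 13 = 26.15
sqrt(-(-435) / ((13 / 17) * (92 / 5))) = 5 * sqrt(442221) / 598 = 5.56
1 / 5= 0.20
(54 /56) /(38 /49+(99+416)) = 189 /101092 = 0.00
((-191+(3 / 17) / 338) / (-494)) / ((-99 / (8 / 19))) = -2194966 / 1334815911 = -0.00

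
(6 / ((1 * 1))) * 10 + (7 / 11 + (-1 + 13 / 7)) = 4735 / 77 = 61.49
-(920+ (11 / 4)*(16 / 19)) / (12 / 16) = -70096 / 57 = -1229.75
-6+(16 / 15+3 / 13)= -917 / 195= -4.70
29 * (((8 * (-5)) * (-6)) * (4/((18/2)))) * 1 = 9280/3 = 3093.33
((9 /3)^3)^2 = 729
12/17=0.71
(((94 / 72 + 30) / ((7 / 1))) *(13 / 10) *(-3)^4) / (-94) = -18837 / 3760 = -5.01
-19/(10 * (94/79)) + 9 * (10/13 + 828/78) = 1232567/12220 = 100.86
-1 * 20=-20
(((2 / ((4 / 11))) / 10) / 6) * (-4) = -11 / 30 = -0.37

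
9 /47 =0.19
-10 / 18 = -5 / 9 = -0.56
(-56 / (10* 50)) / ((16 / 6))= -21 / 500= -0.04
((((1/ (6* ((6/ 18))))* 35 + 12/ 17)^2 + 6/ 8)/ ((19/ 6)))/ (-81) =-10106/ 7803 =-1.30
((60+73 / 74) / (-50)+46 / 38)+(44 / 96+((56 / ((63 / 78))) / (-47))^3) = -1088230161899 / 394132872600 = -2.76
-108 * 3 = -324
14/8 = 7/4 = 1.75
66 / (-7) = -66 / 7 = -9.43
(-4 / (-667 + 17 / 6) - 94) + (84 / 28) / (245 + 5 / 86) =-526196688 / 5598925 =-93.98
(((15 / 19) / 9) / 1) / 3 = 5 / 171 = 0.03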